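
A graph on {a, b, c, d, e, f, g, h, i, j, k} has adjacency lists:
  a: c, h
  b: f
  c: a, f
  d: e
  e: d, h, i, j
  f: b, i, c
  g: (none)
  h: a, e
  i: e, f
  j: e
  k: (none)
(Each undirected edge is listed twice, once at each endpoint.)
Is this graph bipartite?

Color {b, c, d, g, h, i, j, k} black and {a, e, f} white. No edge joins two same-colored vertices, so the graph is bipartite.

Yes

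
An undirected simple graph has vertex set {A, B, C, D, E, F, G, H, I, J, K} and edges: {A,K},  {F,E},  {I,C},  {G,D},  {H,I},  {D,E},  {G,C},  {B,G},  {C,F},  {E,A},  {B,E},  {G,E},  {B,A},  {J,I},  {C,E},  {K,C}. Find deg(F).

2

Neighbors of F: C, E.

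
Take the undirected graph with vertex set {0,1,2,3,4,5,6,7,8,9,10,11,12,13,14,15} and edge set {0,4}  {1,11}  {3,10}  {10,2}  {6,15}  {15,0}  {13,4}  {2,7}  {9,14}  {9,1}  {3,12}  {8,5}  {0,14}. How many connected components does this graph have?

Component: {5, 8}
Component: {2, 3, 7, 10, 12}
Component: {0, 1, 4, 6, 9, 11, 13, 14, 15}

3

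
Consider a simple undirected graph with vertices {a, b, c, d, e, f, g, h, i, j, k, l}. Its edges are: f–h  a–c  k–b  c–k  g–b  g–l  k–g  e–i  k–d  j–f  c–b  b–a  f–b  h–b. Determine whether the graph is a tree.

The graph has 12 vertices and 14 edges.
It splits into 2 components, so it cannot be a tree.

No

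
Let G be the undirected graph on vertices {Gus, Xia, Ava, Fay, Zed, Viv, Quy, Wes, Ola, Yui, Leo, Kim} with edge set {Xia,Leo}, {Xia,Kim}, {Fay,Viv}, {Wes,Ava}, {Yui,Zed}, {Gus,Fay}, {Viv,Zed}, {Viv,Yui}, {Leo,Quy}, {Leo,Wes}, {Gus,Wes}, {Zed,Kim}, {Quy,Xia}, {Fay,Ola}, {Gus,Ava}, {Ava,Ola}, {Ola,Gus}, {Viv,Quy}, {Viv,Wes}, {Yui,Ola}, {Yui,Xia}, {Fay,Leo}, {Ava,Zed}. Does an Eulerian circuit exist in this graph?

No

Degrees: Gus:4, Xia:4, Ava:4, Fay:4, Zed:4, Viv:5, Quy:3, Wes:4, Ola:4, Yui:4, Leo:4, Kim:2
Vertices with odd degree: Viv, Quy. An Eulerian circuit requires all degrees even.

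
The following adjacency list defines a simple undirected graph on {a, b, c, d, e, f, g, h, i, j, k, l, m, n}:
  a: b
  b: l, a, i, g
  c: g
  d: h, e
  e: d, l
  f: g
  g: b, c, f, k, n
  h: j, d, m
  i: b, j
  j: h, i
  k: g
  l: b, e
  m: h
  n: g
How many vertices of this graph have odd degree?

8

Degrees: a:1, b:4, c:1, d:2, e:2, f:1, g:5, h:3, i:2, j:2, k:1, l:2, m:1, n:1
Odd-degree vertices: a, c, f, g, h, k, m, n.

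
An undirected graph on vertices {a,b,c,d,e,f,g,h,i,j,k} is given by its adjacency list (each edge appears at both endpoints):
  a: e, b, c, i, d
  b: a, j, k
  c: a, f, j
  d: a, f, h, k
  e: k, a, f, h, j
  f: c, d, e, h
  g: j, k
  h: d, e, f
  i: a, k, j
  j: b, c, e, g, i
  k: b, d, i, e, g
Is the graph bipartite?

No

The cycle f-h-e-f has length 3, which is odd, so the graph is not bipartite.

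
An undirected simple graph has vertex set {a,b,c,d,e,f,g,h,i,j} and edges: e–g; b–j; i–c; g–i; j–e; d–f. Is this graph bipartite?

Yes

Color {a, c, f, g, h, j} black and {b, d, e, i} white. No edge joins two same-colored vertices, so the graph is bipartite.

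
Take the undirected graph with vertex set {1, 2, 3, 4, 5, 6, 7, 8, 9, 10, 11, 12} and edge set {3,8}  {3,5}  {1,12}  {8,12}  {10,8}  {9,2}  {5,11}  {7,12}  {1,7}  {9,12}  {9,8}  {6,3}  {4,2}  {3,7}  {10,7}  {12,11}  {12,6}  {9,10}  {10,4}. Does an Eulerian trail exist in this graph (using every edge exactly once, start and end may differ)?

Degrees: 1:2, 2:2, 3:4, 4:2, 5:2, 6:2, 7:4, 8:4, 9:4, 10:4, 11:2, 12:6
Odd-degree vertices: none (0 total).
The non-isolated vertices are connected and exactly 0 have odd degree, so an Eulerian trail exists.

Yes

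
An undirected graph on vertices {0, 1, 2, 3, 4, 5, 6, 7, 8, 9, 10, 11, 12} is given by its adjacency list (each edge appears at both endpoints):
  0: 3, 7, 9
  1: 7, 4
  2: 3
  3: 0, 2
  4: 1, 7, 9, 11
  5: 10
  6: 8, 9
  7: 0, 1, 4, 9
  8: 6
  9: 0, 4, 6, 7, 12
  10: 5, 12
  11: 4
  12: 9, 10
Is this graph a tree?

|V| = 13, |E| = 15.
Connected but with 15 > 12 edges, so it has a cycle and is not a tree.

No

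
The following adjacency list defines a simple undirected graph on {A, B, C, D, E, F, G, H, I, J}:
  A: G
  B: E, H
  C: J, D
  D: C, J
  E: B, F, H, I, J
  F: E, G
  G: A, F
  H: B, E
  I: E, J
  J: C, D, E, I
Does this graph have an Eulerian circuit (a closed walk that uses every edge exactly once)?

No

Degrees: A:1, B:2, C:2, D:2, E:5, F:2, G:2, H:2, I:2, J:4
Vertices with odd degree: A, E. An Eulerian circuit requires all degrees even.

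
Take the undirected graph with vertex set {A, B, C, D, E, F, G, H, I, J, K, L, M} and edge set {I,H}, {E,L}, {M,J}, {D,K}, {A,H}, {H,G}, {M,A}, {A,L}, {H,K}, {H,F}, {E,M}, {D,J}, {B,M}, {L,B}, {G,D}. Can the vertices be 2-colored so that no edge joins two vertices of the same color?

Partition the vertices as {C, D, H, L, M} vs {A, B, E, F, G, I, J, K}. Each listed edge has one endpoint in each part, so the graph is bipartite.

Yes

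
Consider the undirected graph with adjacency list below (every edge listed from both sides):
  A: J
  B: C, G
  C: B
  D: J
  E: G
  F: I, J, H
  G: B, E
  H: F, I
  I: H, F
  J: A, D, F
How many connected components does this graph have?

Component: {B, C, E, G}
Component: {A, D, F, H, I, J}

2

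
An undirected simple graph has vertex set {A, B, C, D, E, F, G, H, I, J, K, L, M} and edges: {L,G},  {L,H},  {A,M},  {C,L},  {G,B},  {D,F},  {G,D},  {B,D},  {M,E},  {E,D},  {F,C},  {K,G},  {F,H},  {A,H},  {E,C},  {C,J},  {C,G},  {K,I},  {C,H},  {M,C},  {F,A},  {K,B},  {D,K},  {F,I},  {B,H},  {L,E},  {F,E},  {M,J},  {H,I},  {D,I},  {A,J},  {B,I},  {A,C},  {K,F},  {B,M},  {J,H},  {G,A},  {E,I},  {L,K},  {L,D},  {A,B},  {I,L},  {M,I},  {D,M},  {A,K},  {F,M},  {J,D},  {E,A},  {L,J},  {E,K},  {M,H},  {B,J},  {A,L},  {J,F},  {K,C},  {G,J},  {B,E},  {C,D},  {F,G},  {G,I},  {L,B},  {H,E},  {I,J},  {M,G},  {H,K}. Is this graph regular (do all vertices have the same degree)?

Yes

Degrees: A:10, B:10, C:10, D:10, E:10, F:10, G:10, H:10, I:10, J:10, K:10, L:10, M:10
Every vertex has degree 10, so the graph is 10-regular.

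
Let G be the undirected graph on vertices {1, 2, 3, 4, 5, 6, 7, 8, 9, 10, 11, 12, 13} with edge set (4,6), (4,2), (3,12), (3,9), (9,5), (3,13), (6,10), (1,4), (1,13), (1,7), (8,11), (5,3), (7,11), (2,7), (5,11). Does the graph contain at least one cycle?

Yes

|V| = 13, |E| = 15, number of components = 1.
One cycle is 1-13-3-5-11-7-2-4-1.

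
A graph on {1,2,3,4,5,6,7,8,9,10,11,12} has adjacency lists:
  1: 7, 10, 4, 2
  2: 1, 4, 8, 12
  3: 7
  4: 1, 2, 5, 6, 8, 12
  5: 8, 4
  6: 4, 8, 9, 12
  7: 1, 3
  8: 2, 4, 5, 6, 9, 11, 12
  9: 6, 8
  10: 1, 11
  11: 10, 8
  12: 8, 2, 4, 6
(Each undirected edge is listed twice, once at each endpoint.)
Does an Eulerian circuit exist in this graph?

No

Degrees: 1:4, 2:4, 3:1, 4:6, 5:2, 6:4, 7:2, 8:7, 9:2, 10:2, 11:2, 12:4
3, 8 have odd degree; an Eulerian circuit needs every degree to be even, so none exists.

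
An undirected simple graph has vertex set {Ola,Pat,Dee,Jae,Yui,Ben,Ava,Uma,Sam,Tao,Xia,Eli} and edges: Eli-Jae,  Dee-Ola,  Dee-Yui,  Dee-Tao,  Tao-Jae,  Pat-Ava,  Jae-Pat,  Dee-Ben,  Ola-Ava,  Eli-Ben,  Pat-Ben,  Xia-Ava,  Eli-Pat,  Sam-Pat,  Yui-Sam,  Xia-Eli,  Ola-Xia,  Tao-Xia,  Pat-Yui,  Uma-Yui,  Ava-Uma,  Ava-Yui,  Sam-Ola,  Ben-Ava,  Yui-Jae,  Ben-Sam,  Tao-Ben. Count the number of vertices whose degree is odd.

Degrees: Ola:4, Pat:6, Dee:4, Jae:4, Yui:6, Ben:6, Ava:6, Uma:2, Sam:4, Tao:4, Xia:4, Eli:4
Odd-degree vertices: none.

0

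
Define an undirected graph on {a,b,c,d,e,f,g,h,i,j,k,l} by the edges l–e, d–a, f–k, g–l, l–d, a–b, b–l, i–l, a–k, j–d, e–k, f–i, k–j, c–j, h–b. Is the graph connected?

A breadth-first search from a visits a, k, d, b, e, f, j, l, h, i, c, g — all 12 vertices — so the graph is connected.

Yes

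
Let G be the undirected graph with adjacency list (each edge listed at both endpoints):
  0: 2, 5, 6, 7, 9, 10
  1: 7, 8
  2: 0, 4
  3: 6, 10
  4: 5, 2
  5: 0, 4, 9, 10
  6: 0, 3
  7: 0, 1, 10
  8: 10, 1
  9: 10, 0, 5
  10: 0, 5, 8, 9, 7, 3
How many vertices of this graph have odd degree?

Degrees: 0:6, 1:2, 2:2, 3:2, 4:2, 5:4, 6:2, 7:3, 8:2, 9:3, 10:6
Odd-degree vertices: 7, 9.

2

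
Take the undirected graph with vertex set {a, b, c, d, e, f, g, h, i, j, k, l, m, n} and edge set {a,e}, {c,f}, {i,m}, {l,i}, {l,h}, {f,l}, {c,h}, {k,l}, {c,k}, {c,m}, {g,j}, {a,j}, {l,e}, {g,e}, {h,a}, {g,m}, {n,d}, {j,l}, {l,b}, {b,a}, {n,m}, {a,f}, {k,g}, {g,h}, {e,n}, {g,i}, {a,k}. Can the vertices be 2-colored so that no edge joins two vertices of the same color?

The cycle m-i-l-e-n-m has length 5, which is odd, so the graph is not bipartite.

No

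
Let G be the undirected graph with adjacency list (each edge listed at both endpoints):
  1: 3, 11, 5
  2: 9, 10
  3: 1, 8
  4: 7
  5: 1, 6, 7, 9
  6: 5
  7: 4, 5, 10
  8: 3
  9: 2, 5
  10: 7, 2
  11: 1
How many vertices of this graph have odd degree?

6

Degrees: 1:3, 2:2, 3:2, 4:1, 5:4, 6:1, 7:3, 8:1, 9:2, 10:2, 11:1
Odd-degree vertices: 1, 4, 6, 7, 8, 11.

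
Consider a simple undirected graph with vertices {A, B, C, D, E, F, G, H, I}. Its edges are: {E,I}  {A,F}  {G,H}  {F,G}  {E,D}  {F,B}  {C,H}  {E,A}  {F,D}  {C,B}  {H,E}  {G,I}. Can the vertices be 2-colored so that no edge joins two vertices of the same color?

No

The cycle H-C-B-F-G-H has length 5, which is odd, so the graph is not bipartite.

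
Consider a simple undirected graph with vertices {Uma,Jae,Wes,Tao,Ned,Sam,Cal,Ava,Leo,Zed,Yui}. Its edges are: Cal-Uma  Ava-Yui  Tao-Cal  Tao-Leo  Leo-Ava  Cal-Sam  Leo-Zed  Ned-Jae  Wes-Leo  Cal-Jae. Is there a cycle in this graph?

No

|V| = 11, |E| = 10, number of components = 1.
A forest on 11 vertices with 1 component has exactly 10 edges, which matches — so no cycle.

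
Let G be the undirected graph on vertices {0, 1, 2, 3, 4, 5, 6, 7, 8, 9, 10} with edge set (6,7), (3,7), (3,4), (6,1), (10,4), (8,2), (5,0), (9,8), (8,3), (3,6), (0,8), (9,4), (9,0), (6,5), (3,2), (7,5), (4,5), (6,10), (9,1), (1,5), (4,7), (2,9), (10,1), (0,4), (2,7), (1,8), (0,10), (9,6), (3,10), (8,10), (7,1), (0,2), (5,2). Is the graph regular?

Yes

Degrees: 0:6, 1:6, 2:6, 3:6, 4:6, 5:6, 6:6, 7:6, 8:6, 9:6, 10:6
All degrees equal 6; the graph is regular.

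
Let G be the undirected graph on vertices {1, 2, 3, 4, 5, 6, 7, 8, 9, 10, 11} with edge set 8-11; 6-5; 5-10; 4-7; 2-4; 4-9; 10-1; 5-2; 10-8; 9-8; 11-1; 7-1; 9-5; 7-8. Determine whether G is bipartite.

Color {2, 3, 6, 7, 9, 10, 11} black and {1, 4, 5, 8} white. No edge joins two same-colored vertices, so the graph is bipartite.

Yes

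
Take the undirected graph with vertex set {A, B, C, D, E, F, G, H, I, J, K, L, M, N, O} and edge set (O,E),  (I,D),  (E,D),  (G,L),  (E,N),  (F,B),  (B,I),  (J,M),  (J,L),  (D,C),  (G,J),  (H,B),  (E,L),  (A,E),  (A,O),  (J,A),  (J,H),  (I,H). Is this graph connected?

Component: {K}
Component: {A, B, C, D, E, F, G, H, I, J, L, M, N, O}
No edge joins these 2 groups, so the graph is disconnected.

No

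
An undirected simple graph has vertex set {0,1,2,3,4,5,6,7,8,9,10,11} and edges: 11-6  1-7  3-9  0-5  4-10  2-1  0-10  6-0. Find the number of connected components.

Component: {8}
Component: {3, 9}
Component: {1, 2, 7}
Component: {0, 4, 5, 6, 10, 11}

4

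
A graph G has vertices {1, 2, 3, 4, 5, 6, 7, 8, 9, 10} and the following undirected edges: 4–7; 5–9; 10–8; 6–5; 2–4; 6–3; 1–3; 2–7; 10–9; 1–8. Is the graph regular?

Yes

Degrees: 1:2, 2:2, 3:2, 4:2, 5:2, 6:2, 7:2, 8:2, 9:2, 10:2
Every vertex has degree 2, so the graph is 2-regular.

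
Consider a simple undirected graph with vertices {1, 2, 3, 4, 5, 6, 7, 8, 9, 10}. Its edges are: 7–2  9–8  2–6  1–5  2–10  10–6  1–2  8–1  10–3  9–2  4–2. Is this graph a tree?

No

|V| = 10, |E| = 11.
Connected but with 11 > 9 edges, so it has a cycle and is not a tree.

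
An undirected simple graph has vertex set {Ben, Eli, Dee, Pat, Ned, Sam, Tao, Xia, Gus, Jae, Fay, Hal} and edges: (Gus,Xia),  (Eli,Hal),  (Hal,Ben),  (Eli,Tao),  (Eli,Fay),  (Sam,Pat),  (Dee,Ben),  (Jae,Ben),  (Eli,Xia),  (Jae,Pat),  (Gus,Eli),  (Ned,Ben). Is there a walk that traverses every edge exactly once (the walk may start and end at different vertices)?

No

Degrees: Ben:4, Eli:5, Dee:1, Pat:2, Ned:1, Sam:1, Tao:1, Xia:2, Gus:2, Jae:2, Fay:1, Hal:2
Odd-degree vertices: Eli, Dee, Ned, Sam, Tao, Fay (6 total).
An Eulerian trail requires 0 or 2 odd-degree vertices; here there are 6.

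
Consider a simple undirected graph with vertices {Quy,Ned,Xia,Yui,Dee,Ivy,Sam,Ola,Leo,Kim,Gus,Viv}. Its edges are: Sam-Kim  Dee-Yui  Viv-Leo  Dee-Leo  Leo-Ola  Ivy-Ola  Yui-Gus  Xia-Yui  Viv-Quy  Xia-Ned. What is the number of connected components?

2

Component: {Sam, Kim}
Component: {Quy, Ned, Xia, Yui, Dee, Ivy, Ola, Leo, Gus, Viv}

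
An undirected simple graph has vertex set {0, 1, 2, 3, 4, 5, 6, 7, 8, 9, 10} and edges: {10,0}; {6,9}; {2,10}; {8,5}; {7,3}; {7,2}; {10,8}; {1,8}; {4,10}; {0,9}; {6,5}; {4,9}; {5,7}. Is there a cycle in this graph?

The graph has 11 vertices, 13 edges, and 1 connected component.
Since 13 > 11 - 1, a cycle must exist; for instance 0-9-6-5-7-2-10-0.

Yes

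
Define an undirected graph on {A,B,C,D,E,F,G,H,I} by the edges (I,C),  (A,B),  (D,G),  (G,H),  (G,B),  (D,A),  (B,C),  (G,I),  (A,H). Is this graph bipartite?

A valid 2-coloring puts {B, D, E, F, H, I} on one side and {A, C, G} on the other; every edge crosses between the two sides.

Yes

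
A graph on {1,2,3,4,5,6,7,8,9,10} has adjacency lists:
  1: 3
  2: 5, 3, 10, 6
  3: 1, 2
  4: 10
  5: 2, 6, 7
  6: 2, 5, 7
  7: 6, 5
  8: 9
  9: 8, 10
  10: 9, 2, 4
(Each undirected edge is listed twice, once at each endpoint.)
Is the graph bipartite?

The cycle 5-6-2-5 has length 3, which is odd, so the graph is not bipartite.

No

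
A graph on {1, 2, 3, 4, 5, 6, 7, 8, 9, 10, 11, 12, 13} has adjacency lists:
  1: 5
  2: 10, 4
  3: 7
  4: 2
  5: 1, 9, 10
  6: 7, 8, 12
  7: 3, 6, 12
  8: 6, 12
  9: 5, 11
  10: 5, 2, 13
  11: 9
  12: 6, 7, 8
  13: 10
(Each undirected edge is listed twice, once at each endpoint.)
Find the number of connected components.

Component: {3, 6, 7, 8, 12}
Component: {1, 2, 4, 5, 9, 10, 11, 13}

2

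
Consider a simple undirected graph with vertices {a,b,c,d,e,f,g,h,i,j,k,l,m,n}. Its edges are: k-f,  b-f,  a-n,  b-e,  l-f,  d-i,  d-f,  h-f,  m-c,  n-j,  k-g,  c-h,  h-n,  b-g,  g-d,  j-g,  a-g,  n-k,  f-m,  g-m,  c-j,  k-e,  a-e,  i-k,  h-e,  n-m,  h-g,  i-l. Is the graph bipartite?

Yes

Color {c, e, f, g, i, n} black and {a, b, d, h, j, k, l, m} white. No edge joins two same-colored vertices, so the graph is bipartite.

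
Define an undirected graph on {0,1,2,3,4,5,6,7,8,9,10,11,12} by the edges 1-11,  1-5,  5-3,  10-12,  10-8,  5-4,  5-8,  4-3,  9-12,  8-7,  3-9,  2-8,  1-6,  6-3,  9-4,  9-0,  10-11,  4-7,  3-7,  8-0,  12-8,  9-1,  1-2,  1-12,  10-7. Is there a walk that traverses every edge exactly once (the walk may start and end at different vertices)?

Degrees: 0:2, 1:6, 2:2, 3:5, 4:4, 5:4, 6:2, 7:4, 8:6, 9:5, 10:4, 11:2, 12:4
Odd-degree vertices: 3, 9 (2 total).
The non-isolated vertices are connected and exactly 2 have odd degree, so an Eulerian trail exists (from 3 to 9).

Yes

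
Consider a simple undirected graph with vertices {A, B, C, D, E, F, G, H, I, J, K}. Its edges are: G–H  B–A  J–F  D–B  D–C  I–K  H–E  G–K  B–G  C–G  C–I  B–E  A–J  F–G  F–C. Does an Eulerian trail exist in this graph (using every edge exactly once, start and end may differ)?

Yes

Degrees: A:2, B:4, C:4, D:2, E:2, F:3, G:5, H:2, I:2, J:2, K:2
Odd-degree vertices: F, G (2 total).
With 2 odd-degree vertices and all edges in one connected piece, an Eulerian trail exists (from F to G).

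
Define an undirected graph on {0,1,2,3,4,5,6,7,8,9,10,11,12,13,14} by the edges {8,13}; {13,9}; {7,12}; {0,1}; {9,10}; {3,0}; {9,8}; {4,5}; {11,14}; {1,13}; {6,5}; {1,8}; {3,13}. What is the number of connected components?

Component: {2}
Component: {7, 12}
Component: {11, 14}
Component: {4, 5, 6}
Component: {0, 1, 3, 8, 9, 10, 13}

5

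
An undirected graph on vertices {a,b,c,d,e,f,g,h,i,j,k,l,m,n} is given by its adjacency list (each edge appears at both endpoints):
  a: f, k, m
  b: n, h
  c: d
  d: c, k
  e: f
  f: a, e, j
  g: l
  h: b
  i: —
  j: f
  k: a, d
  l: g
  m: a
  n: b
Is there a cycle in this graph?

|V| = 14, |E| = 10, number of components = 4.
A forest on 14 vertices with 4 components has exactly 10 edges, which matches — so no cycle.

No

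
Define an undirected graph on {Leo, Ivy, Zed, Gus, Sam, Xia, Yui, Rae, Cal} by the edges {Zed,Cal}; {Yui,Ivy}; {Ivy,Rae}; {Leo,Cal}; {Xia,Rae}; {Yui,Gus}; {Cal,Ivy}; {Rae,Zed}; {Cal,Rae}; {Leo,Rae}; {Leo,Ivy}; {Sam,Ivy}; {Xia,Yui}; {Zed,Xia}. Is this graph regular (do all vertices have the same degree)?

Degrees: Leo:3, Ivy:5, Zed:3, Gus:1, Sam:1, Xia:3, Yui:3, Rae:5, Cal:4
Vertex Gus has degree 1 while Ivy has degree 5, so the graph is not regular.

No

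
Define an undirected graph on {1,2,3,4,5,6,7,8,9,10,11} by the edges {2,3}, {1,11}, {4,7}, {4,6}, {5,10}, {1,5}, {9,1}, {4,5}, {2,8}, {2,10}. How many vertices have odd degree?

Degrees: 1:3, 2:3, 3:1, 4:3, 5:3, 6:1, 7:1, 8:1, 9:1, 10:2, 11:1
Odd-degree vertices: 1, 2, 3, 4, 5, 6, 7, 8, 9, 11.

10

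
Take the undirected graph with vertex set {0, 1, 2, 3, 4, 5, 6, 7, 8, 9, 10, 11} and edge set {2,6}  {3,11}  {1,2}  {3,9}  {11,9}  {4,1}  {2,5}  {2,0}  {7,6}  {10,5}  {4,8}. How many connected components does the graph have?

Component: {3, 9, 11}
Component: {0, 1, 2, 4, 5, 6, 7, 8, 10}

2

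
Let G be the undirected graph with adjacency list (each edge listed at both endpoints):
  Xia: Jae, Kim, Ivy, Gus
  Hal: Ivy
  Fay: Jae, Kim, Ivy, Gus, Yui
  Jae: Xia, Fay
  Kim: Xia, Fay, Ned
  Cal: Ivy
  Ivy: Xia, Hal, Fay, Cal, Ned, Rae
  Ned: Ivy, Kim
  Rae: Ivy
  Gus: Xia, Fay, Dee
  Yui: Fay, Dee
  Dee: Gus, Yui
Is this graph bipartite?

Color {Jae, Kim, Ivy, Gus, Yui} black and {Xia, Hal, Fay, Cal, Ned, Rae, Dee} white. No edge joins two same-colored vertices, so the graph is bipartite.

Yes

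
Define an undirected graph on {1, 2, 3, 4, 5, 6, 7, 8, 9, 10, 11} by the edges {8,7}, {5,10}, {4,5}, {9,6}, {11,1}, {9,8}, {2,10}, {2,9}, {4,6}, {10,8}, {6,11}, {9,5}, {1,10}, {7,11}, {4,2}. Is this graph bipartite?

No

The cycle 1-10-8-7-11-1 has length 5, which is odd, so the graph is not bipartite.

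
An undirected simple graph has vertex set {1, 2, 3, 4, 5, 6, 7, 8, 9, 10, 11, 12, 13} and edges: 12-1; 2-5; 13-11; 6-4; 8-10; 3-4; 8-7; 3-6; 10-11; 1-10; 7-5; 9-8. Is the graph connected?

No

Component: {3, 4, 6}
Component: {1, 2, 5, 7, 8, 9, 10, 11, 12, 13}
No edge joins these 2 groups, so the graph is disconnected.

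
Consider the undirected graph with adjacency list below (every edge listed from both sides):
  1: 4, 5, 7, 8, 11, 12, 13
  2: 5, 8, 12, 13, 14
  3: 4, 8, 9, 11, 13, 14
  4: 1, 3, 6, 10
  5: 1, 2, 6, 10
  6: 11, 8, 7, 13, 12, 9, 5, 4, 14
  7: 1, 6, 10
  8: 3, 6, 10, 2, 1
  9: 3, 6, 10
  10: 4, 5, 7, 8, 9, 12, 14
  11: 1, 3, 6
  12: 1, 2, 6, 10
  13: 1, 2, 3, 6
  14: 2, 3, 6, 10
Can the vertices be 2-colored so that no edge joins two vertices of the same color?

A valid 2-coloring puts {4, 5, 7, 8, 9, 11, 12, 13, 14} on one side and {1, 2, 3, 6, 10} on the other; every edge crosses between the two sides.

Yes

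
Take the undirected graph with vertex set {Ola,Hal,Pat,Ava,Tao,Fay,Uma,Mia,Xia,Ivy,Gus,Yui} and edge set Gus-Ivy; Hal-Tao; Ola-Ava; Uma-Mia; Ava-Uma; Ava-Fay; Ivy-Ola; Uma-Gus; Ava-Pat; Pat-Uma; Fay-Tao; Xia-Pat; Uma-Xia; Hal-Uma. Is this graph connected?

Component: {Yui}
Component: {Ola, Hal, Pat, Ava, Tao, Fay, Uma, Mia, Xia, Ivy, Gus}
No edge joins these 2 groups, so the graph is disconnected.

No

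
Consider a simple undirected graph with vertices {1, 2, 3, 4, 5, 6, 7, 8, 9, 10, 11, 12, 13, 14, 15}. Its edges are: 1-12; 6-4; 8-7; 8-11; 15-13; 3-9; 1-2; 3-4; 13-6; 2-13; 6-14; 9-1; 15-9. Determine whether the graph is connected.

Component: {5}
Component: {10}
Component: {7, 8, 11}
Component: {1, 2, 3, 4, 6, 9, 12, 13, 14, 15}
There are 4 separate components, so the graph is not connected.

No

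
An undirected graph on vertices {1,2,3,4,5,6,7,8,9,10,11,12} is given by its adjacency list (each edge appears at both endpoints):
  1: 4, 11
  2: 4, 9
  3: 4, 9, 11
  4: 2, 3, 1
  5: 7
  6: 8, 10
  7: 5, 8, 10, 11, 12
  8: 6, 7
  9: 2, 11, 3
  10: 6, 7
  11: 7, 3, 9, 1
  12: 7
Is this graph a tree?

The graph has 12 vertices and 15 edges.
A tree on 12 vertices has exactly 11 edges; this graph has 15, so it contains a cycle and is not a tree.

No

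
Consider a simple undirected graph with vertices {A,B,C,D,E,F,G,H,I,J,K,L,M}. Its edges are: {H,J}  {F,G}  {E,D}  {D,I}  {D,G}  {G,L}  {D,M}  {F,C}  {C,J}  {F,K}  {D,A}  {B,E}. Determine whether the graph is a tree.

Yes

The graph has 13 vertices and 12 edges.
It is connected with exactly 12 edges, hence acyclic — it is a tree.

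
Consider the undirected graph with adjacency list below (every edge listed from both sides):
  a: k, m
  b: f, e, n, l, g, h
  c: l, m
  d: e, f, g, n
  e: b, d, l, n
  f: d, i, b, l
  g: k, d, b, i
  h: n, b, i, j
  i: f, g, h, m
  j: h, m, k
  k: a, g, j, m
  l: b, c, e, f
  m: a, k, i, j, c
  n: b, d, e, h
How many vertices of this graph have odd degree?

2

Degrees: a:2, b:6, c:2, d:4, e:4, f:4, g:4, h:4, i:4, j:3, k:4, l:4, m:5, n:4
Odd-degree vertices: j, m.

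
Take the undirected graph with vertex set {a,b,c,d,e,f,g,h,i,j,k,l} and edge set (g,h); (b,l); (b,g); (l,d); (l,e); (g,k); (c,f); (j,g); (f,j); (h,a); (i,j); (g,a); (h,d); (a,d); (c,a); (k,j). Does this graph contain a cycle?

Yes

|V| = 12, |E| = 16, number of components = 1.
One cycle is h-d-l-b-g-h.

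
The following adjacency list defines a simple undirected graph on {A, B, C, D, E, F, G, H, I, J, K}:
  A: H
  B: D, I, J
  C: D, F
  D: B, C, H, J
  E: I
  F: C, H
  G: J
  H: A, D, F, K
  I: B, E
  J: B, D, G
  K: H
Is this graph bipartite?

No

B-J-D-B is an odd cycle (length 3), and a bipartite graph can contain only even cycles.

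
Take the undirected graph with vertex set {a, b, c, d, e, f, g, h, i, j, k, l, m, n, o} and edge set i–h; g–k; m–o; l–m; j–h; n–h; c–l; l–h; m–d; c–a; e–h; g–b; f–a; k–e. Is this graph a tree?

Yes

The graph has 15 vertices and 14 edges.
It is connected with exactly 14 edges, hence acyclic — it is a tree.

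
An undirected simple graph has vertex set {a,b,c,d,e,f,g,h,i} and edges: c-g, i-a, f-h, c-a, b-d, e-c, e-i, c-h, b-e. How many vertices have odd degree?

4

Degrees: a:2, b:2, c:4, d:1, e:3, f:1, g:1, h:2, i:2
Odd-degree vertices: d, e, f, g.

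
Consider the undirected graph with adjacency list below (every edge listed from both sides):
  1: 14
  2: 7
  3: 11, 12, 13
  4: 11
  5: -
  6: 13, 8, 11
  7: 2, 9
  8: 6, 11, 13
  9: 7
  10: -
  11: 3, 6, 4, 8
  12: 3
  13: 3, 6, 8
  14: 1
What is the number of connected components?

5

Component: {5}
Component: {10}
Component: {1, 14}
Component: {2, 7, 9}
Component: {3, 4, 6, 8, 11, 12, 13}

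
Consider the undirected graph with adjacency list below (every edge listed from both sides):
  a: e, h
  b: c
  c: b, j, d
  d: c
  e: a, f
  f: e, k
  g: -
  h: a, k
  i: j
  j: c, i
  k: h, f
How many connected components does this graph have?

Component: {g}
Component: {a, e, f, h, k}
Component: {b, c, d, i, j}

3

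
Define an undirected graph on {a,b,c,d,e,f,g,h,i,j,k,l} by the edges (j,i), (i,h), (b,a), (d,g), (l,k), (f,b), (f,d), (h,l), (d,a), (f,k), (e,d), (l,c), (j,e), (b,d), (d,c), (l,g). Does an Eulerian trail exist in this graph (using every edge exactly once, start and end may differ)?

Yes

Degrees: a:2, b:3, c:2, d:6, e:2, f:3, g:2, h:2, i:2, j:2, k:2, l:4
Odd-degree vertices: b, f (2 total).
The non-isolated vertices are connected and exactly 2 have odd degree, so an Eulerian trail exists (from b to f).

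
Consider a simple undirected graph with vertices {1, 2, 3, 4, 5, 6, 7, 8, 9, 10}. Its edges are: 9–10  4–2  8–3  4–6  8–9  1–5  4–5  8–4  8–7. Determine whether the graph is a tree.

Yes

The graph has 10 vertices and 9 edges.
It is connected with exactly 9 edges, hence acyclic — it is a tree.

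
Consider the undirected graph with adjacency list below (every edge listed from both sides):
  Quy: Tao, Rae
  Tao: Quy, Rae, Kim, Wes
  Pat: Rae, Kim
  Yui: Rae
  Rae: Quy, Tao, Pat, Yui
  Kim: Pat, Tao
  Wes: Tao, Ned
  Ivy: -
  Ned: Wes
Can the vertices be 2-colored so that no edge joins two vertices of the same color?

Rae-Quy-Tao-Rae is an odd cycle (length 3), and a bipartite graph can contain only even cycles.

No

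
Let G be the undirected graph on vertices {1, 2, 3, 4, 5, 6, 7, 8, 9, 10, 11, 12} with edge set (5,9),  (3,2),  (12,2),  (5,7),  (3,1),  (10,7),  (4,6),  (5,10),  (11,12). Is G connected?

No

Component: {8}
Component: {4, 6}
Component: {5, 7, 9, 10}
Component: {1, 2, 3, 11, 12}
No edge joins these 4 groups, so the graph is disconnected.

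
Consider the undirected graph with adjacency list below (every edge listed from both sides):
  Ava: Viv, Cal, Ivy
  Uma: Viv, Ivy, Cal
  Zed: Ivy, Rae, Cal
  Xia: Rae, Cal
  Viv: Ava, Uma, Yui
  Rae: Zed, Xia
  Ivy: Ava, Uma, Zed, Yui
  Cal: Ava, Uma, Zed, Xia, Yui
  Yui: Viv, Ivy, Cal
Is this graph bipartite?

Yes

A valid 2-coloring puts {Viv, Rae, Ivy, Cal} on one side and {Ava, Uma, Zed, Xia, Yui} on the other; every edge crosses between the two sides.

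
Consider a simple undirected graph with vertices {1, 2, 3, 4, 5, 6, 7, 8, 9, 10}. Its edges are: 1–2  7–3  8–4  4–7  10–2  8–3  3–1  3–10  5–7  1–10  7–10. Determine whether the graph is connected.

No

Component: {6}
Component: {9}
Component: {1, 2, 3, 4, 5, 7, 8, 10}
There are 3 separate components, so the graph is not connected.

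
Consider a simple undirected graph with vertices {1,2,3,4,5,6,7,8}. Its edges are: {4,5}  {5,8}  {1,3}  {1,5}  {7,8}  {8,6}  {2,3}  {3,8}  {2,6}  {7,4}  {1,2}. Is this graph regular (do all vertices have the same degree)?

No

Degrees: 1:3, 2:3, 3:3, 4:2, 5:3, 6:2, 7:2, 8:4
Vertex 4 has degree 2 while 8 has degree 4, so the graph is not regular.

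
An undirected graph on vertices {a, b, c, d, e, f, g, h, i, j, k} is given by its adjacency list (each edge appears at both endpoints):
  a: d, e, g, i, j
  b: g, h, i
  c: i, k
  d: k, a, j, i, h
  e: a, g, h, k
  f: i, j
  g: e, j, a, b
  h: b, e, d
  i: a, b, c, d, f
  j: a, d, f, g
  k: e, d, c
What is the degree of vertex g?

4

Neighbors of g: a, b, e, j.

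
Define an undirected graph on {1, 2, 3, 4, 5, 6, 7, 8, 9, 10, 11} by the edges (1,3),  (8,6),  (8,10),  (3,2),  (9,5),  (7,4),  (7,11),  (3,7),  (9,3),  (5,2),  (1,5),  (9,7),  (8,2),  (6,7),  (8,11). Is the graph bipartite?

No

The cycle 7-3-2-8-11-7 has length 5, which is odd, so the graph is not bipartite.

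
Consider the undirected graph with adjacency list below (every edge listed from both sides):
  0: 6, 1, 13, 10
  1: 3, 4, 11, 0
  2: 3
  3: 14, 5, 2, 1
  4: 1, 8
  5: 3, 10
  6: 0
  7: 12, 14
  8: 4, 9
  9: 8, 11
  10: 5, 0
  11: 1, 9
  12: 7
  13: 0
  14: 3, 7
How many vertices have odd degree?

Degrees: 0:4, 1:4, 2:1, 3:4, 4:2, 5:2, 6:1, 7:2, 8:2, 9:2, 10:2, 11:2, 12:1, 13:1, 14:2
Odd-degree vertices: 2, 6, 12, 13.

4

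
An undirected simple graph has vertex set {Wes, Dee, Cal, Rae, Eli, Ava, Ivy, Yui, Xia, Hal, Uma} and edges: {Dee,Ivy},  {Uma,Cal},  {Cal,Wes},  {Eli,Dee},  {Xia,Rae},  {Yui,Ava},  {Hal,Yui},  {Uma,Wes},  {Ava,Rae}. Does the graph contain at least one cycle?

Yes

|V| = 11, |E| = 9, number of components = 3.
Since 9 > 11 - 3, a cycle must exist; for instance Wes-Cal-Uma-Wes.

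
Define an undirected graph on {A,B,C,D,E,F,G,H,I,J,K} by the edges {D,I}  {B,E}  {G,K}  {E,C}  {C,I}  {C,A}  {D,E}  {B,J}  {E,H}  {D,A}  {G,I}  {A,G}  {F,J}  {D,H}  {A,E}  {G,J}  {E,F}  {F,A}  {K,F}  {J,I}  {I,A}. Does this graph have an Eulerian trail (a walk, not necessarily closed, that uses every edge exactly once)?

Yes

Degrees: A:6, B:2, C:3, D:4, E:6, F:4, G:4, H:2, I:5, J:4, K:2
Odd-degree vertices: C, I (2 total).
The non-isolated vertices are connected and exactly 2 have odd degree, so an Eulerian trail exists (from C to I).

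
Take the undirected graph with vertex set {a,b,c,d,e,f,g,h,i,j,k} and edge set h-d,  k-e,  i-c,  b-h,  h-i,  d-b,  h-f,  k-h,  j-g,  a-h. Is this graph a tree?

No

|V| = 11, |E| = 10.
It is not connected, so it is not a tree.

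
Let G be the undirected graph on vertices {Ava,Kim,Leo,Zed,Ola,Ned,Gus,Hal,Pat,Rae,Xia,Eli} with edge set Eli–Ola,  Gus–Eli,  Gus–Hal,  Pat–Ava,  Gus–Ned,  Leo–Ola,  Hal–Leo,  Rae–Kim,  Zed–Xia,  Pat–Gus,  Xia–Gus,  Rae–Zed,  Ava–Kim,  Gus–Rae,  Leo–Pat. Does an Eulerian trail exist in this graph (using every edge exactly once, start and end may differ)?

No

Degrees: Ava:2, Kim:2, Leo:3, Zed:2, Ola:2, Ned:1, Gus:6, Hal:2, Pat:3, Rae:3, Xia:2, Eli:2
Odd-degree vertices: Leo, Ned, Pat, Rae (4 total).
An Eulerian trail requires 0 or 2 odd-degree vertices; here there are 4.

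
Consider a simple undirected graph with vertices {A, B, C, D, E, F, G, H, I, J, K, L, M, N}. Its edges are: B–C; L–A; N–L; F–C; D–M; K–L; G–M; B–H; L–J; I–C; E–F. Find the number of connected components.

Component: {D, G, M}
Component: {A, J, K, L, N}
Component: {B, C, E, F, H, I}

3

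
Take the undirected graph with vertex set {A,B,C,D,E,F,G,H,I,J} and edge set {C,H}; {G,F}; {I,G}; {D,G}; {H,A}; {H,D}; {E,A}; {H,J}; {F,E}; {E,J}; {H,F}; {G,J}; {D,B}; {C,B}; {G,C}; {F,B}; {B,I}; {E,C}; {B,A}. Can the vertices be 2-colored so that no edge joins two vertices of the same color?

Yes

Color {B, E, G, H} black and {A, C, D, F, I, J} white. No edge joins two same-colored vertices, so the graph is bipartite.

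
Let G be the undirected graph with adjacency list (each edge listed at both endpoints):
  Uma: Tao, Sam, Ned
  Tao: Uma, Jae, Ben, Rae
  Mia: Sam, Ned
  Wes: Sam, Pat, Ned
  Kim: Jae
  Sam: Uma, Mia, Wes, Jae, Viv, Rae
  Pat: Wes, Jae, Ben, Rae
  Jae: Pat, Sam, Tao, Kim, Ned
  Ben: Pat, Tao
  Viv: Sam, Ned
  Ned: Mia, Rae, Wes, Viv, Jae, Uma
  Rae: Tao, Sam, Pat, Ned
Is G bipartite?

A valid 2-coloring puts {Tao, Kim, Sam, Pat, Ned} on one side and {Uma, Mia, Wes, Jae, Ben, Viv, Rae} on the other; every edge crosses between the two sides.

Yes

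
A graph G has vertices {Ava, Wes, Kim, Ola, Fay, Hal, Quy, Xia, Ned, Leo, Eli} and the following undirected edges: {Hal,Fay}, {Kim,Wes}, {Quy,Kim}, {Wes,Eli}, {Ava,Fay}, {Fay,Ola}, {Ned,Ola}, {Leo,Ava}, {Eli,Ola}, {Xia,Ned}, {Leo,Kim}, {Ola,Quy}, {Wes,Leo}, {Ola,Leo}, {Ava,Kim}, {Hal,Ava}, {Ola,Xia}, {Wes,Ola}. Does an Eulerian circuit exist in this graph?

No

Degrees: Ava:4, Wes:4, Kim:4, Ola:7, Fay:3, Hal:2, Quy:2, Xia:2, Ned:2, Leo:4, Eli:2
Vertices with odd degree: Ola, Fay. An Eulerian circuit requires all degrees even.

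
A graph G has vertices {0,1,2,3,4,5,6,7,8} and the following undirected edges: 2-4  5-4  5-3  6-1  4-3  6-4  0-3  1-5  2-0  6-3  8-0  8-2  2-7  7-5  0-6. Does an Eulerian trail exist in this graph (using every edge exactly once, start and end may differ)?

Degrees: 0:4, 1:2, 2:4, 3:4, 4:4, 5:4, 6:4, 7:2, 8:2
Odd-degree vertices: none (0 total).
With 0 odd-degree vertices and all edges in one connected piece, an Eulerian trail exists.

Yes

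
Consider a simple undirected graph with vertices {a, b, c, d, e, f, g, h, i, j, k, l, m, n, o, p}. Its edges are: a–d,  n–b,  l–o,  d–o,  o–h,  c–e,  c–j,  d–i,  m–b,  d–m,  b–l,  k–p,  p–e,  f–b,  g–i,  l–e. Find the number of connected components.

1

Component: {a, b, c, d, e, f, g, h, i, j, k, l, m, n, o, p}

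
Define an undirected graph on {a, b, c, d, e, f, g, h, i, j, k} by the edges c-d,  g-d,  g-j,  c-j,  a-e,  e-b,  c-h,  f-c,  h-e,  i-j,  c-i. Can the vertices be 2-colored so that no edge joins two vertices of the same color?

No

The cycle i-c-j-i has length 3, which is odd, so the graph is not bipartite.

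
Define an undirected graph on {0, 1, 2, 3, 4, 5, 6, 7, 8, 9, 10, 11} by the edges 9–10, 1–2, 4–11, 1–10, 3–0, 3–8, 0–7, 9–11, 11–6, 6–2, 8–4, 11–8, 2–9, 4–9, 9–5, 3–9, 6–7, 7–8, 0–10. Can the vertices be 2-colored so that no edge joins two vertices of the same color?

8-4-11-8 is an odd cycle (length 3), and a bipartite graph can contain only even cycles.

No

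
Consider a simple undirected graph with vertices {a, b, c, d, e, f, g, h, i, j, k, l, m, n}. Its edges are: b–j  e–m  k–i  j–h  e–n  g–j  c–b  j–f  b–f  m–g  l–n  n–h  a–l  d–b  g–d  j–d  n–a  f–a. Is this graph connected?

No

Component: {i, k}
Component: {a, b, c, d, e, f, g, h, j, l, m, n}
No edge joins these 2 groups, so the graph is disconnected.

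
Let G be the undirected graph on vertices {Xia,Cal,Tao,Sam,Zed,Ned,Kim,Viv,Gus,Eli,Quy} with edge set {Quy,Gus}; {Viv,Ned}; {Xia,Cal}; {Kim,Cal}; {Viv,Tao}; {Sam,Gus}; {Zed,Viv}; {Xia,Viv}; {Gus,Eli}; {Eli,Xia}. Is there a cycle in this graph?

|V| = 11, |E| = 10, number of components = 1.
Since 10 = 11 - 1, the graph is a forest and contains no cycle.

No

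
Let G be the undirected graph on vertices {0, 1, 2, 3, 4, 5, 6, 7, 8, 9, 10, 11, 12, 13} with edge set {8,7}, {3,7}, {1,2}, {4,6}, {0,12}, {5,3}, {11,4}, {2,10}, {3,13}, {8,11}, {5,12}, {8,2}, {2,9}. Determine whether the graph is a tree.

Yes

|V| = 14, |E| = 13.
It is connected with exactly 13 edges, hence acyclic — it is a tree.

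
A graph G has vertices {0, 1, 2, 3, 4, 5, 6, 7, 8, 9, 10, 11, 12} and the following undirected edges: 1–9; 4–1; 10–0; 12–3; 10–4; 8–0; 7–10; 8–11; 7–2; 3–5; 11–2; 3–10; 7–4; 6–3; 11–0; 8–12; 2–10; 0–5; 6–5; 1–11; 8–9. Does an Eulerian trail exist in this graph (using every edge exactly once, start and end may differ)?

No

Degrees: 0:4, 1:3, 2:3, 3:4, 4:3, 5:3, 6:2, 7:3, 8:4, 9:2, 10:5, 11:4, 12:2
Odd-degree vertices: 1, 2, 4, 5, 7, 10 (6 total).
With 6 odd-degree vertices (more than two), no single trail can use every edge.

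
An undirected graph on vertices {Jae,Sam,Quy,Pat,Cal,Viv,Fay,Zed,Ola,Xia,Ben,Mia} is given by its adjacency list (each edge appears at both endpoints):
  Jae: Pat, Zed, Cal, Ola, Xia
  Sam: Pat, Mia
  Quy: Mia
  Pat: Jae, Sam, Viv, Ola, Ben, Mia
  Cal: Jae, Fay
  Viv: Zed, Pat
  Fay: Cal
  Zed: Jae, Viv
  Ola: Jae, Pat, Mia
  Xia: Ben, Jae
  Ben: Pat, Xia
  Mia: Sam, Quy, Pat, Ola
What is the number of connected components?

Component: {Jae, Sam, Quy, Pat, Cal, Viv, Fay, Zed, Ola, Xia, Ben, Mia}

1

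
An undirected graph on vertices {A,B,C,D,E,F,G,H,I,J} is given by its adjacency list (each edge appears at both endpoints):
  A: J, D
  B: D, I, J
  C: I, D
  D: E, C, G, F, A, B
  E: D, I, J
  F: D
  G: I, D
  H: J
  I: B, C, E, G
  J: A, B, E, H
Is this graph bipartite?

Yes

Partition the vertices as {D, I, J} vs {A, B, C, E, F, G, H}. Each listed edge has one endpoint in each part, so the graph is bipartite.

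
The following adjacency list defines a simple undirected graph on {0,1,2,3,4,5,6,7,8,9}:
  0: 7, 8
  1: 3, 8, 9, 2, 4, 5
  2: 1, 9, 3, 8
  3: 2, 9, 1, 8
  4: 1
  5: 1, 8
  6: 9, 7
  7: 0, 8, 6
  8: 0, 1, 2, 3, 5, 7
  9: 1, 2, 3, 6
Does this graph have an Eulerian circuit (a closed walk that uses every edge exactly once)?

No

Degrees: 0:2, 1:6, 2:4, 3:4, 4:1, 5:2, 6:2, 7:3, 8:6, 9:4
Vertices with odd degree: 4, 7. An Eulerian circuit requires all degrees even.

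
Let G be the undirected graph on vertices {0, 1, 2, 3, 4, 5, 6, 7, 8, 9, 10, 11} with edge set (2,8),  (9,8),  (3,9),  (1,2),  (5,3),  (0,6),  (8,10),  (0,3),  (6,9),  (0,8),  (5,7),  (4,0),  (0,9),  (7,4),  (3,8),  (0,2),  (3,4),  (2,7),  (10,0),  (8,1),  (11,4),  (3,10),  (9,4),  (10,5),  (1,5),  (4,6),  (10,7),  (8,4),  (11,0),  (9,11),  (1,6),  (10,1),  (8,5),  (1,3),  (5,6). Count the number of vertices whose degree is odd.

4

Degrees: 0:8, 1:6, 2:4, 3:7, 4:7, 5:6, 6:5, 7:4, 8:8, 9:6, 10:6, 11:3
Odd-degree vertices: 3, 4, 6, 11.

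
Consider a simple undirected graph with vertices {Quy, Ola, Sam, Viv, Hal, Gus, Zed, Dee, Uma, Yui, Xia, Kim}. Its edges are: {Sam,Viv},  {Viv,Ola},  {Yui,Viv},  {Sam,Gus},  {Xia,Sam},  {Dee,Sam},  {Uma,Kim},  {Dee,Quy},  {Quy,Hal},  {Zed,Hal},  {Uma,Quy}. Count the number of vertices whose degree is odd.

Degrees: Quy:3, Ola:1, Sam:4, Viv:3, Hal:2, Gus:1, Zed:1, Dee:2, Uma:2, Yui:1, Xia:1, Kim:1
Odd-degree vertices: Quy, Ola, Viv, Gus, Zed, Yui, Xia, Kim.

8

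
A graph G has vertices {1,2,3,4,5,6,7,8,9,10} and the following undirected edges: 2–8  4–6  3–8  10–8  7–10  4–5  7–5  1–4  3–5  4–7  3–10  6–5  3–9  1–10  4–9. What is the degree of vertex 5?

Neighbors of 5: 3, 4, 6, 7.

4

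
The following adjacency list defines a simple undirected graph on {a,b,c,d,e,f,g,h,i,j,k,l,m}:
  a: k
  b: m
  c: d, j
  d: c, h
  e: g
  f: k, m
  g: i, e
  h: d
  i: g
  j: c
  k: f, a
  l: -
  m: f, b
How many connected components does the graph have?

4

Component: {l}
Component: {e, g, i}
Component: {c, d, h, j}
Component: {a, b, f, k, m}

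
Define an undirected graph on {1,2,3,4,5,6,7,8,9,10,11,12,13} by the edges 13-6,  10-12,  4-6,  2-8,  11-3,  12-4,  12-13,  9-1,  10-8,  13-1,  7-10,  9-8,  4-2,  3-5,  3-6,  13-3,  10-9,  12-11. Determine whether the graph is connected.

Starting from 1 and exploring outward reaches every vertex (1, 13, 9, 12, 3, 6, 10, 8, 11, 4, 5, 7, 2); the graph is connected.

Yes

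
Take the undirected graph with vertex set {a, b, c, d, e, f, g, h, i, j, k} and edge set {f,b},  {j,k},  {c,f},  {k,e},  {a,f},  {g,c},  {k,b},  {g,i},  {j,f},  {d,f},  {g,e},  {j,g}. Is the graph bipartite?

Yes

Color {f, g, h, k} black and {a, b, c, d, e, i, j} white. No edge joins two same-colored vertices, so the graph is bipartite.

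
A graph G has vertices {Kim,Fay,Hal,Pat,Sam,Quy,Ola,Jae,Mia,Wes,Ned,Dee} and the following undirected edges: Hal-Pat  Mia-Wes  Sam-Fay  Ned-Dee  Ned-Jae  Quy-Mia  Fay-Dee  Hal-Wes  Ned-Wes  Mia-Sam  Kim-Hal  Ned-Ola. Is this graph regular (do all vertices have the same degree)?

Degrees: Kim:1, Fay:2, Hal:3, Pat:1, Sam:2, Quy:1, Ola:1, Jae:1, Mia:3, Wes:3, Ned:4, Dee:2
Degrees are not all equal (e.g. deg(Kim)=1 but deg(Ned)=4); not regular.

No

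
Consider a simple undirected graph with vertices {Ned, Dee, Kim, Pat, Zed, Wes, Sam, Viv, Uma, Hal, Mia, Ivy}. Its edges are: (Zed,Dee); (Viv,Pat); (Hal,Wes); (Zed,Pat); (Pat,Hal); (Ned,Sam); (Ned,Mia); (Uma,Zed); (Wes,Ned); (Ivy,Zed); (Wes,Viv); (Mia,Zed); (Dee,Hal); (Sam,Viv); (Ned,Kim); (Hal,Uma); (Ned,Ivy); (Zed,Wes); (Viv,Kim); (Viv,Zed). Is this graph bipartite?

No

The cycle Pat-Viv-Zed-Pat has length 3, which is odd, so the graph is not bipartite.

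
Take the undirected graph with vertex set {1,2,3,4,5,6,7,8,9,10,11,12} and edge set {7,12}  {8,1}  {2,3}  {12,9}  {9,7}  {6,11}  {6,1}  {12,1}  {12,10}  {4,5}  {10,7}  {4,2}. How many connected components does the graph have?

Component: {2, 3, 4, 5}
Component: {1, 6, 7, 8, 9, 10, 11, 12}

2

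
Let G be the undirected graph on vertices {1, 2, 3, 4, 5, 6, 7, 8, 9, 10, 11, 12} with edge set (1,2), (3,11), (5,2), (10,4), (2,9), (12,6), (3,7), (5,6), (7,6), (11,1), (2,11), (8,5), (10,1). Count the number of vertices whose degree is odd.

8

Degrees: 1:3, 2:4, 3:2, 4:1, 5:3, 6:3, 7:2, 8:1, 9:1, 10:2, 11:3, 12:1
Odd-degree vertices: 1, 4, 5, 6, 8, 9, 11, 12.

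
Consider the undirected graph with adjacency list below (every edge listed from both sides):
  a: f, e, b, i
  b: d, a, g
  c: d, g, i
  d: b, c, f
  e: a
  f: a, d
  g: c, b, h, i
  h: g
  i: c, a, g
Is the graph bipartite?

g-c-i-g is an odd cycle (length 3), and a bipartite graph can contain only even cycles.

No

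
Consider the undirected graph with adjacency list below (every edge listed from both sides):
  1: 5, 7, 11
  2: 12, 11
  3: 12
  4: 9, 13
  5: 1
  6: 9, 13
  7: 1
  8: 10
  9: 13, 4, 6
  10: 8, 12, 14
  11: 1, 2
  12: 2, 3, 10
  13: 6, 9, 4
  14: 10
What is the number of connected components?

Component: {4, 6, 9, 13}
Component: {1, 2, 3, 5, 7, 8, 10, 11, 12, 14}

2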